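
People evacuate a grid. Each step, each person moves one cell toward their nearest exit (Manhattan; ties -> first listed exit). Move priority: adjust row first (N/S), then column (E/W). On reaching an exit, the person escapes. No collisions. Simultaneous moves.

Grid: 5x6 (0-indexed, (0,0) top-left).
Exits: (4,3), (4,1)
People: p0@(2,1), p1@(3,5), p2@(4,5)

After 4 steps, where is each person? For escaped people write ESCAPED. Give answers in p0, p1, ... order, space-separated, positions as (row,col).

Step 1: p0:(2,1)->(3,1) | p1:(3,5)->(4,5) | p2:(4,5)->(4,4)
Step 2: p0:(3,1)->(4,1)->EXIT | p1:(4,5)->(4,4) | p2:(4,4)->(4,3)->EXIT
Step 3: p0:escaped | p1:(4,4)->(4,3)->EXIT | p2:escaped

ESCAPED ESCAPED ESCAPED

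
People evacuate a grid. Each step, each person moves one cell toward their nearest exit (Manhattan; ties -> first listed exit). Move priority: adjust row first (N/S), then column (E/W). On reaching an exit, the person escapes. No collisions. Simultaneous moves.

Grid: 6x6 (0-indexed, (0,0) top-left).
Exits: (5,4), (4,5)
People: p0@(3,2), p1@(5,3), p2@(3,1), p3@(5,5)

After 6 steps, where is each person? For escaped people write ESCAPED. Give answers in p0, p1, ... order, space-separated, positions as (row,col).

Step 1: p0:(3,2)->(4,2) | p1:(5,3)->(5,4)->EXIT | p2:(3,1)->(4,1) | p3:(5,5)->(5,4)->EXIT
Step 2: p0:(4,2)->(5,2) | p1:escaped | p2:(4,1)->(5,1) | p3:escaped
Step 3: p0:(5,2)->(5,3) | p1:escaped | p2:(5,1)->(5,2) | p3:escaped
Step 4: p0:(5,3)->(5,4)->EXIT | p1:escaped | p2:(5,2)->(5,3) | p3:escaped
Step 5: p0:escaped | p1:escaped | p2:(5,3)->(5,4)->EXIT | p3:escaped

ESCAPED ESCAPED ESCAPED ESCAPED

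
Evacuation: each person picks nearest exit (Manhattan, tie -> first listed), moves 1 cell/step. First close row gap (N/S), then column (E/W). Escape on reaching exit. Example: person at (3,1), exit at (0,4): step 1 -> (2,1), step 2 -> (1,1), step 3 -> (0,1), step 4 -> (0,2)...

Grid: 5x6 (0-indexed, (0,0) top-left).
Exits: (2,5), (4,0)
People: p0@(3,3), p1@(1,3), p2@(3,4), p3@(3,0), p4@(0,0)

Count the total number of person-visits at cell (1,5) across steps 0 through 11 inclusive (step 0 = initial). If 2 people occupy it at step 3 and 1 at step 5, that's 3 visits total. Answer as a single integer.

Answer: 0

Derivation:
Step 0: p0@(3,3) p1@(1,3) p2@(3,4) p3@(3,0) p4@(0,0) -> at (1,5): 0 [-], cum=0
Step 1: p0@(2,3) p1@(2,3) p2@(2,4) p3@ESC p4@(1,0) -> at (1,5): 0 [-], cum=0
Step 2: p0@(2,4) p1@(2,4) p2@ESC p3@ESC p4@(2,0) -> at (1,5): 0 [-], cum=0
Step 3: p0@ESC p1@ESC p2@ESC p3@ESC p4@(3,0) -> at (1,5): 0 [-], cum=0
Step 4: p0@ESC p1@ESC p2@ESC p3@ESC p4@ESC -> at (1,5): 0 [-], cum=0
Total visits = 0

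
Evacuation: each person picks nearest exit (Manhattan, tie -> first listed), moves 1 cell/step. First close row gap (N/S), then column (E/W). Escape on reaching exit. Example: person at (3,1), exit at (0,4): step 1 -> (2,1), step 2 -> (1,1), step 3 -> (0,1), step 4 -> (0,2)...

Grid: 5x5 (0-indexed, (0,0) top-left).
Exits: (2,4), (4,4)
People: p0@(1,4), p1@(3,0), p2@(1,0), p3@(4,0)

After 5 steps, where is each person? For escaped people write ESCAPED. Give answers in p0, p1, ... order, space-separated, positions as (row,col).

Step 1: p0:(1,4)->(2,4)->EXIT | p1:(3,0)->(2,0) | p2:(1,0)->(2,0) | p3:(4,0)->(4,1)
Step 2: p0:escaped | p1:(2,0)->(2,1) | p2:(2,0)->(2,1) | p3:(4,1)->(4,2)
Step 3: p0:escaped | p1:(2,1)->(2,2) | p2:(2,1)->(2,2) | p3:(4,2)->(4,3)
Step 4: p0:escaped | p1:(2,2)->(2,3) | p2:(2,2)->(2,3) | p3:(4,3)->(4,4)->EXIT
Step 5: p0:escaped | p1:(2,3)->(2,4)->EXIT | p2:(2,3)->(2,4)->EXIT | p3:escaped

ESCAPED ESCAPED ESCAPED ESCAPED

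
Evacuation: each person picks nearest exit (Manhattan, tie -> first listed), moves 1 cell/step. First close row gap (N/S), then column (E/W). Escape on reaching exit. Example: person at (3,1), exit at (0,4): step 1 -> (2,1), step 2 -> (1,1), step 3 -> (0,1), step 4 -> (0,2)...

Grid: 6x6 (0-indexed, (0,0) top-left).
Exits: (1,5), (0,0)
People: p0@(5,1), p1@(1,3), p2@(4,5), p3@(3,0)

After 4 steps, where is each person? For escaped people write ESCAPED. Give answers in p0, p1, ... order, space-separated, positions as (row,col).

Step 1: p0:(5,1)->(4,1) | p1:(1,3)->(1,4) | p2:(4,5)->(3,5) | p3:(3,0)->(2,0)
Step 2: p0:(4,1)->(3,1) | p1:(1,4)->(1,5)->EXIT | p2:(3,5)->(2,5) | p3:(2,0)->(1,0)
Step 3: p0:(3,1)->(2,1) | p1:escaped | p2:(2,5)->(1,5)->EXIT | p3:(1,0)->(0,0)->EXIT
Step 4: p0:(2,1)->(1,1) | p1:escaped | p2:escaped | p3:escaped

(1,1) ESCAPED ESCAPED ESCAPED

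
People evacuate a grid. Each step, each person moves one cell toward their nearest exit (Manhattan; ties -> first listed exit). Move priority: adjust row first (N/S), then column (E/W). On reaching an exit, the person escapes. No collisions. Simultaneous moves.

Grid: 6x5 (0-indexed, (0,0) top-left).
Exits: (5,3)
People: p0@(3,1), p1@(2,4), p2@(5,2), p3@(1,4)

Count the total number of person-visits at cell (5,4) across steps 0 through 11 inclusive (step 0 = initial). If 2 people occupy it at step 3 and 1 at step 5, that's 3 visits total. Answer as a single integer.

Step 0: p0@(3,1) p1@(2,4) p2@(5,2) p3@(1,4) -> at (5,4): 0 [-], cum=0
Step 1: p0@(4,1) p1@(3,4) p2@ESC p3@(2,4) -> at (5,4): 0 [-], cum=0
Step 2: p0@(5,1) p1@(4,4) p2@ESC p3@(3,4) -> at (5,4): 0 [-], cum=0
Step 3: p0@(5,2) p1@(5,4) p2@ESC p3@(4,4) -> at (5,4): 1 [p1], cum=1
Step 4: p0@ESC p1@ESC p2@ESC p3@(5,4) -> at (5,4): 1 [p3], cum=2
Step 5: p0@ESC p1@ESC p2@ESC p3@ESC -> at (5,4): 0 [-], cum=2
Total visits = 2

Answer: 2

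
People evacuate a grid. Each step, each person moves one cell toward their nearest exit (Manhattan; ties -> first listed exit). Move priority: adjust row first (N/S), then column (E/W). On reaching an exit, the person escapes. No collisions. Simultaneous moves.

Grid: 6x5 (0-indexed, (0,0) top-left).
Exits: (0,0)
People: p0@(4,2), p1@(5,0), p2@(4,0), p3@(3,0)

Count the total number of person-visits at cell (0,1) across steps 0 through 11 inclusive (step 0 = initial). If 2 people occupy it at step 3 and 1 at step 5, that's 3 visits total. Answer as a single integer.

Step 0: p0@(4,2) p1@(5,0) p2@(4,0) p3@(3,0) -> at (0,1): 0 [-], cum=0
Step 1: p0@(3,2) p1@(4,0) p2@(3,0) p3@(2,0) -> at (0,1): 0 [-], cum=0
Step 2: p0@(2,2) p1@(3,0) p2@(2,0) p3@(1,0) -> at (0,1): 0 [-], cum=0
Step 3: p0@(1,2) p1@(2,0) p2@(1,0) p3@ESC -> at (0,1): 0 [-], cum=0
Step 4: p0@(0,2) p1@(1,0) p2@ESC p3@ESC -> at (0,1): 0 [-], cum=0
Step 5: p0@(0,1) p1@ESC p2@ESC p3@ESC -> at (0,1): 1 [p0], cum=1
Step 6: p0@ESC p1@ESC p2@ESC p3@ESC -> at (0,1): 0 [-], cum=1
Total visits = 1

Answer: 1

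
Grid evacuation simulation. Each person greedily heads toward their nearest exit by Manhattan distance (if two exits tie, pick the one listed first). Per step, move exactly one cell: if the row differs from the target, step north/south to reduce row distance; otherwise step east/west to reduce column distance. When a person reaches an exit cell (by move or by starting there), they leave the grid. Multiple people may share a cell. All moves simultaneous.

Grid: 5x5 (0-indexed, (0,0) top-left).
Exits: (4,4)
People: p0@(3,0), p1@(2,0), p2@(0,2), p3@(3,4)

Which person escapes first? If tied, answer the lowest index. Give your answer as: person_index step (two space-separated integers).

Step 1: p0:(3,0)->(4,0) | p1:(2,0)->(3,0) | p2:(0,2)->(1,2) | p3:(3,4)->(4,4)->EXIT
Step 2: p0:(4,0)->(4,1) | p1:(3,0)->(4,0) | p2:(1,2)->(2,2) | p3:escaped
Step 3: p0:(4,1)->(4,2) | p1:(4,0)->(4,1) | p2:(2,2)->(3,2) | p3:escaped
Step 4: p0:(4,2)->(4,3) | p1:(4,1)->(4,2) | p2:(3,2)->(4,2) | p3:escaped
Step 5: p0:(4,3)->(4,4)->EXIT | p1:(4,2)->(4,3) | p2:(4,2)->(4,3) | p3:escaped
Step 6: p0:escaped | p1:(4,3)->(4,4)->EXIT | p2:(4,3)->(4,4)->EXIT | p3:escaped
Exit steps: [5, 6, 6, 1]
First to escape: p3 at step 1

Answer: 3 1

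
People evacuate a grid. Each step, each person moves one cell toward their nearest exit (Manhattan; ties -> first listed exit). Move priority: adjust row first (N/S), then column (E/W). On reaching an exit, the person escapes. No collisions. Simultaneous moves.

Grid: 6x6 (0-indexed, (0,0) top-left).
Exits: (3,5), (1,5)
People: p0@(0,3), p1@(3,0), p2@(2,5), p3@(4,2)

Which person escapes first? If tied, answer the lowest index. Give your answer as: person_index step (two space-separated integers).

Answer: 2 1

Derivation:
Step 1: p0:(0,3)->(1,3) | p1:(3,0)->(3,1) | p2:(2,5)->(3,5)->EXIT | p3:(4,2)->(3,2)
Step 2: p0:(1,3)->(1,4) | p1:(3,1)->(3,2) | p2:escaped | p3:(3,2)->(3,3)
Step 3: p0:(1,4)->(1,5)->EXIT | p1:(3,2)->(3,3) | p2:escaped | p3:(3,3)->(3,4)
Step 4: p0:escaped | p1:(3,3)->(3,4) | p2:escaped | p3:(3,4)->(3,5)->EXIT
Step 5: p0:escaped | p1:(3,4)->(3,5)->EXIT | p2:escaped | p3:escaped
Exit steps: [3, 5, 1, 4]
First to escape: p2 at step 1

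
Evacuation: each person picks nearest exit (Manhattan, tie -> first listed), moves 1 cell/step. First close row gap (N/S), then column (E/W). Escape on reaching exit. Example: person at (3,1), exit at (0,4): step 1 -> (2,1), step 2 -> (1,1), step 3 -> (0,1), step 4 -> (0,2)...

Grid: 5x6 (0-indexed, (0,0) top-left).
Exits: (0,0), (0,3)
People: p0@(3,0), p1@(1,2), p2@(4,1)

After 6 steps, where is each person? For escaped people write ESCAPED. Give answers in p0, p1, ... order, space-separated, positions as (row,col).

Step 1: p0:(3,0)->(2,0) | p1:(1,2)->(0,2) | p2:(4,1)->(3,1)
Step 2: p0:(2,0)->(1,0) | p1:(0,2)->(0,3)->EXIT | p2:(3,1)->(2,1)
Step 3: p0:(1,0)->(0,0)->EXIT | p1:escaped | p2:(2,1)->(1,1)
Step 4: p0:escaped | p1:escaped | p2:(1,1)->(0,1)
Step 5: p0:escaped | p1:escaped | p2:(0,1)->(0,0)->EXIT

ESCAPED ESCAPED ESCAPED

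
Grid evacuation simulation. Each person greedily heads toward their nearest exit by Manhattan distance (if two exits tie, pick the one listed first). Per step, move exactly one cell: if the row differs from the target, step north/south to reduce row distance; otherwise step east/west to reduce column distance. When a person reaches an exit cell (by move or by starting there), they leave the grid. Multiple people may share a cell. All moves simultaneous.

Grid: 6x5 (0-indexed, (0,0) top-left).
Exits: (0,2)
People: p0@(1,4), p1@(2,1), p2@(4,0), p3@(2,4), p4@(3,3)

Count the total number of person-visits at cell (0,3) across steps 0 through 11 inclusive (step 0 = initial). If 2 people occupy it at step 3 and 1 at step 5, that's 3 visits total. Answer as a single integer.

Step 0: p0@(1,4) p1@(2,1) p2@(4,0) p3@(2,4) p4@(3,3) -> at (0,3): 0 [-], cum=0
Step 1: p0@(0,4) p1@(1,1) p2@(3,0) p3@(1,4) p4@(2,3) -> at (0,3): 0 [-], cum=0
Step 2: p0@(0,3) p1@(0,1) p2@(2,0) p3@(0,4) p4@(1,3) -> at (0,3): 1 [p0], cum=1
Step 3: p0@ESC p1@ESC p2@(1,0) p3@(0,3) p4@(0,3) -> at (0,3): 2 [p3,p4], cum=3
Step 4: p0@ESC p1@ESC p2@(0,0) p3@ESC p4@ESC -> at (0,3): 0 [-], cum=3
Step 5: p0@ESC p1@ESC p2@(0,1) p3@ESC p4@ESC -> at (0,3): 0 [-], cum=3
Step 6: p0@ESC p1@ESC p2@ESC p3@ESC p4@ESC -> at (0,3): 0 [-], cum=3
Total visits = 3

Answer: 3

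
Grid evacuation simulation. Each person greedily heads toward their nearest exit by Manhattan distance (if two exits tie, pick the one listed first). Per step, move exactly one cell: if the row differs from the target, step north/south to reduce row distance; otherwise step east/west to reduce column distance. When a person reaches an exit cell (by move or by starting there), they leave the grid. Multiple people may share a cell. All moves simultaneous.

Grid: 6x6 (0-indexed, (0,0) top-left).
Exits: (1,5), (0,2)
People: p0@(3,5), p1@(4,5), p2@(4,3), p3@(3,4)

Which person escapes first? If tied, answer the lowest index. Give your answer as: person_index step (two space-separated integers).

Answer: 0 2

Derivation:
Step 1: p0:(3,5)->(2,5) | p1:(4,5)->(3,5) | p2:(4,3)->(3,3) | p3:(3,4)->(2,4)
Step 2: p0:(2,5)->(1,5)->EXIT | p1:(3,5)->(2,5) | p2:(3,3)->(2,3) | p3:(2,4)->(1,4)
Step 3: p0:escaped | p1:(2,5)->(1,5)->EXIT | p2:(2,3)->(1,3) | p3:(1,4)->(1,5)->EXIT
Step 4: p0:escaped | p1:escaped | p2:(1,3)->(1,4) | p3:escaped
Step 5: p0:escaped | p1:escaped | p2:(1,4)->(1,5)->EXIT | p3:escaped
Exit steps: [2, 3, 5, 3]
First to escape: p0 at step 2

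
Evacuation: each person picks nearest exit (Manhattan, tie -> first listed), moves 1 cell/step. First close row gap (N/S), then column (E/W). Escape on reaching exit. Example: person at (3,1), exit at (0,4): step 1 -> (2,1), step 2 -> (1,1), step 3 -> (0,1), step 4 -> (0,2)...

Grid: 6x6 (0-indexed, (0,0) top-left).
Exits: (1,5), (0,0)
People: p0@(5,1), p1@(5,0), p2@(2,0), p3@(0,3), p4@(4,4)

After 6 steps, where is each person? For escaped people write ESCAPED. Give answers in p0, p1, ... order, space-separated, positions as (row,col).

Step 1: p0:(5,1)->(4,1) | p1:(5,0)->(4,0) | p2:(2,0)->(1,0) | p3:(0,3)->(1,3) | p4:(4,4)->(3,4)
Step 2: p0:(4,1)->(3,1) | p1:(4,0)->(3,0) | p2:(1,0)->(0,0)->EXIT | p3:(1,3)->(1,4) | p4:(3,4)->(2,4)
Step 3: p0:(3,1)->(2,1) | p1:(3,0)->(2,0) | p2:escaped | p3:(1,4)->(1,5)->EXIT | p4:(2,4)->(1,4)
Step 4: p0:(2,1)->(1,1) | p1:(2,0)->(1,0) | p2:escaped | p3:escaped | p4:(1,4)->(1,5)->EXIT
Step 5: p0:(1,1)->(0,1) | p1:(1,0)->(0,0)->EXIT | p2:escaped | p3:escaped | p4:escaped
Step 6: p0:(0,1)->(0,0)->EXIT | p1:escaped | p2:escaped | p3:escaped | p4:escaped

ESCAPED ESCAPED ESCAPED ESCAPED ESCAPED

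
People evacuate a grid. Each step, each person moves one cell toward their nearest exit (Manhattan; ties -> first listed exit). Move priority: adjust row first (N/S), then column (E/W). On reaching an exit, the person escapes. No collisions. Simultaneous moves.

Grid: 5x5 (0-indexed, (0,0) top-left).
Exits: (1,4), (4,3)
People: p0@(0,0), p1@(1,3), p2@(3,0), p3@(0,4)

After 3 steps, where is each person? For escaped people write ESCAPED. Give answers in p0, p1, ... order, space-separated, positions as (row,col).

Step 1: p0:(0,0)->(1,0) | p1:(1,3)->(1,4)->EXIT | p2:(3,0)->(4,0) | p3:(0,4)->(1,4)->EXIT
Step 2: p0:(1,0)->(1,1) | p1:escaped | p2:(4,0)->(4,1) | p3:escaped
Step 3: p0:(1,1)->(1,2) | p1:escaped | p2:(4,1)->(4,2) | p3:escaped

(1,2) ESCAPED (4,2) ESCAPED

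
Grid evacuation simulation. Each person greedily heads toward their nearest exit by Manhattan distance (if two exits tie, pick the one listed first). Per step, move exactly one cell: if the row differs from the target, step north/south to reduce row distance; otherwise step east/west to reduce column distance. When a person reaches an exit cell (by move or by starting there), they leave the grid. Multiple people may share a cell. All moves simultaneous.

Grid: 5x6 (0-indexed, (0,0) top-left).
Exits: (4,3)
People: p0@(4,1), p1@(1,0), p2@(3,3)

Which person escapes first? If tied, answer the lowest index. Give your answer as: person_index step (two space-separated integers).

Answer: 2 1

Derivation:
Step 1: p0:(4,1)->(4,2) | p1:(1,0)->(2,0) | p2:(3,3)->(4,3)->EXIT
Step 2: p0:(4,2)->(4,3)->EXIT | p1:(2,0)->(3,0) | p2:escaped
Step 3: p0:escaped | p1:(3,0)->(4,0) | p2:escaped
Step 4: p0:escaped | p1:(4,0)->(4,1) | p2:escaped
Step 5: p0:escaped | p1:(4,1)->(4,2) | p2:escaped
Step 6: p0:escaped | p1:(4,2)->(4,3)->EXIT | p2:escaped
Exit steps: [2, 6, 1]
First to escape: p2 at step 1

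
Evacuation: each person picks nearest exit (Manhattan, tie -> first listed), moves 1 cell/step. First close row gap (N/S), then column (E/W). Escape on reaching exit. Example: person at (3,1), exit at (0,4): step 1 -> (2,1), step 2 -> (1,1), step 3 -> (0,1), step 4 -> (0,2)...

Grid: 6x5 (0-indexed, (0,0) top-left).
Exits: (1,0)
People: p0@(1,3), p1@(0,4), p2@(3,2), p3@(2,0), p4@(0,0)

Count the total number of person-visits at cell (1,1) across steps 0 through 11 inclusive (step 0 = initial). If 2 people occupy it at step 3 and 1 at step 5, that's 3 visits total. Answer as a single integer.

Answer: 3

Derivation:
Step 0: p0@(1,3) p1@(0,4) p2@(3,2) p3@(2,0) p4@(0,0) -> at (1,1): 0 [-], cum=0
Step 1: p0@(1,2) p1@(1,4) p2@(2,2) p3@ESC p4@ESC -> at (1,1): 0 [-], cum=0
Step 2: p0@(1,1) p1@(1,3) p2@(1,2) p3@ESC p4@ESC -> at (1,1): 1 [p0], cum=1
Step 3: p0@ESC p1@(1,2) p2@(1,1) p3@ESC p4@ESC -> at (1,1): 1 [p2], cum=2
Step 4: p0@ESC p1@(1,1) p2@ESC p3@ESC p4@ESC -> at (1,1): 1 [p1], cum=3
Step 5: p0@ESC p1@ESC p2@ESC p3@ESC p4@ESC -> at (1,1): 0 [-], cum=3
Total visits = 3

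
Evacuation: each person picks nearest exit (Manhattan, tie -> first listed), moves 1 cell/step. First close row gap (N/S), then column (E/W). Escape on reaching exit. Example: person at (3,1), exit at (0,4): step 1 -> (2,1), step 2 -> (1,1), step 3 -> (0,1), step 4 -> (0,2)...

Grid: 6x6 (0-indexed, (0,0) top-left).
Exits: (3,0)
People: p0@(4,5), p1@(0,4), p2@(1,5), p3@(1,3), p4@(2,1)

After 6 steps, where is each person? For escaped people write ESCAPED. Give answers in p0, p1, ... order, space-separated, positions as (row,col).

Step 1: p0:(4,5)->(3,5) | p1:(0,4)->(1,4) | p2:(1,5)->(2,5) | p3:(1,3)->(2,3) | p4:(2,1)->(3,1)
Step 2: p0:(3,5)->(3,4) | p1:(1,4)->(2,4) | p2:(2,5)->(3,5) | p3:(2,3)->(3,3) | p4:(3,1)->(3,0)->EXIT
Step 3: p0:(3,4)->(3,3) | p1:(2,4)->(3,4) | p2:(3,5)->(3,4) | p3:(3,3)->(3,2) | p4:escaped
Step 4: p0:(3,3)->(3,2) | p1:(3,4)->(3,3) | p2:(3,4)->(3,3) | p3:(3,2)->(3,1) | p4:escaped
Step 5: p0:(3,2)->(3,1) | p1:(3,3)->(3,2) | p2:(3,3)->(3,2) | p3:(3,1)->(3,0)->EXIT | p4:escaped
Step 6: p0:(3,1)->(3,0)->EXIT | p1:(3,2)->(3,1) | p2:(3,2)->(3,1) | p3:escaped | p4:escaped

ESCAPED (3,1) (3,1) ESCAPED ESCAPED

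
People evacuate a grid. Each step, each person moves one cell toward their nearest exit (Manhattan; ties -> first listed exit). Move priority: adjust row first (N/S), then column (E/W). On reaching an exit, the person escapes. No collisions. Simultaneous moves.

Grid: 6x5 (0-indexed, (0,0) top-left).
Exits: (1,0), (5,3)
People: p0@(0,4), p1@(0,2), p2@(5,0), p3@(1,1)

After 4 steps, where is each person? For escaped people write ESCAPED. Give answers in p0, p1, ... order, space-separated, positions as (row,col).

Step 1: p0:(0,4)->(1,4) | p1:(0,2)->(1,2) | p2:(5,0)->(5,1) | p3:(1,1)->(1,0)->EXIT
Step 2: p0:(1,4)->(1,3) | p1:(1,2)->(1,1) | p2:(5,1)->(5,2) | p3:escaped
Step 3: p0:(1,3)->(1,2) | p1:(1,1)->(1,0)->EXIT | p2:(5,2)->(5,3)->EXIT | p3:escaped
Step 4: p0:(1,2)->(1,1) | p1:escaped | p2:escaped | p3:escaped

(1,1) ESCAPED ESCAPED ESCAPED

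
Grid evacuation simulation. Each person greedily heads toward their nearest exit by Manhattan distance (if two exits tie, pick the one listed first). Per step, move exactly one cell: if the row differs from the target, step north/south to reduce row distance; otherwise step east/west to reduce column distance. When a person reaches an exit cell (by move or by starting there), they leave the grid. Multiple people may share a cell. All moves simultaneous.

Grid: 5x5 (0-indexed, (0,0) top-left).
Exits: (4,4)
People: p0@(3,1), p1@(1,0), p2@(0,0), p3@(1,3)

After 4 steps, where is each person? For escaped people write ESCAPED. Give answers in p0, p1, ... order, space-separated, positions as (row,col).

Step 1: p0:(3,1)->(4,1) | p1:(1,0)->(2,0) | p2:(0,0)->(1,0) | p3:(1,3)->(2,3)
Step 2: p0:(4,1)->(4,2) | p1:(2,0)->(3,0) | p2:(1,0)->(2,0) | p3:(2,3)->(3,3)
Step 3: p0:(4,2)->(4,3) | p1:(3,0)->(4,0) | p2:(2,0)->(3,0) | p3:(3,3)->(4,3)
Step 4: p0:(4,3)->(4,4)->EXIT | p1:(4,0)->(4,1) | p2:(3,0)->(4,0) | p3:(4,3)->(4,4)->EXIT

ESCAPED (4,1) (4,0) ESCAPED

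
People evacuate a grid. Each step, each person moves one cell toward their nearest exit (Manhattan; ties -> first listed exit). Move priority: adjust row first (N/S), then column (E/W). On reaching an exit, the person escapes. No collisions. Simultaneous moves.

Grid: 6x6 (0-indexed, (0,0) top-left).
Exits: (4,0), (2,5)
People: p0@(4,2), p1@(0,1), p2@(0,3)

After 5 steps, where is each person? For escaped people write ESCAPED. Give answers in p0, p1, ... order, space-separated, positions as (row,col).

Step 1: p0:(4,2)->(4,1) | p1:(0,1)->(1,1) | p2:(0,3)->(1,3)
Step 2: p0:(4,1)->(4,0)->EXIT | p1:(1,1)->(2,1) | p2:(1,3)->(2,3)
Step 3: p0:escaped | p1:(2,1)->(3,1) | p2:(2,3)->(2,4)
Step 4: p0:escaped | p1:(3,1)->(4,1) | p2:(2,4)->(2,5)->EXIT
Step 5: p0:escaped | p1:(4,1)->(4,0)->EXIT | p2:escaped

ESCAPED ESCAPED ESCAPED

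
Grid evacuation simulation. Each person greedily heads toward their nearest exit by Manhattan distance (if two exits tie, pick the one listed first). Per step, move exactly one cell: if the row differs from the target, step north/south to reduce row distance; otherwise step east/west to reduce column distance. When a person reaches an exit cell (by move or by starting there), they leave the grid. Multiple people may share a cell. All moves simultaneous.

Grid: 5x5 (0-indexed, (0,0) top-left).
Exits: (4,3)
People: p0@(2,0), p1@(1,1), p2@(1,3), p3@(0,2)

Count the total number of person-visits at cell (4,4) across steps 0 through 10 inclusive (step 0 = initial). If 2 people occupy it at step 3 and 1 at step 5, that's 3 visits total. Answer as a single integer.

Step 0: p0@(2,0) p1@(1,1) p2@(1,3) p3@(0,2) -> at (4,4): 0 [-], cum=0
Step 1: p0@(3,0) p1@(2,1) p2@(2,3) p3@(1,2) -> at (4,4): 0 [-], cum=0
Step 2: p0@(4,0) p1@(3,1) p2@(3,3) p3@(2,2) -> at (4,4): 0 [-], cum=0
Step 3: p0@(4,1) p1@(4,1) p2@ESC p3@(3,2) -> at (4,4): 0 [-], cum=0
Step 4: p0@(4,2) p1@(4,2) p2@ESC p3@(4,2) -> at (4,4): 0 [-], cum=0
Step 5: p0@ESC p1@ESC p2@ESC p3@ESC -> at (4,4): 0 [-], cum=0
Total visits = 0

Answer: 0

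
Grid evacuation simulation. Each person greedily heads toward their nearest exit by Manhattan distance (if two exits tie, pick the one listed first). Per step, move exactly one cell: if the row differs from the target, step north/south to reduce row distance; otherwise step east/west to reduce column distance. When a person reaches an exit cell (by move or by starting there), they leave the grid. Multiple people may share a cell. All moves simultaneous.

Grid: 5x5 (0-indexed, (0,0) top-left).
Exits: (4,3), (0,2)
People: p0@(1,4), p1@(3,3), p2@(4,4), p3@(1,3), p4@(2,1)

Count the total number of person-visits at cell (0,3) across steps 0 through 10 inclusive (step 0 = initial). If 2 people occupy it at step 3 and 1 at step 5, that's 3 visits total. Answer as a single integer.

Answer: 2

Derivation:
Step 0: p0@(1,4) p1@(3,3) p2@(4,4) p3@(1,3) p4@(2,1) -> at (0,3): 0 [-], cum=0
Step 1: p0@(0,4) p1@ESC p2@ESC p3@(0,3) p4@(1,1) -> at (0,3): 1 [p3], cum=1
Step 2: p0@(0,3) p1@ESC p2@ESC p3@ESC p4@(0,1) -> at (0,3): 1 [p0], cum=2
Step 3: p0@ESC p1@ESC p2@ESC p3@ESC p4@ESC -> at (0,3): 0 [-], cum=2
Total visits = 2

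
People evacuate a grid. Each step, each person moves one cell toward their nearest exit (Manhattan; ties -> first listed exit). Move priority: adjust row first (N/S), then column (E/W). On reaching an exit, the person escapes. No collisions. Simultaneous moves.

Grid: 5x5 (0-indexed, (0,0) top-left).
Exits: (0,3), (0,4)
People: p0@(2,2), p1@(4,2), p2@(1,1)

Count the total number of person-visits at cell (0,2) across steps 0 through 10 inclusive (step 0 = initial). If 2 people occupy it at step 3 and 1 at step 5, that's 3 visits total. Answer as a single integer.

Answer: 3

Derivation:
Step 0: p0@(2,2) p1@(4,2) p2@(1,1) -> at (0,2): 0 [-], cum=0
Step 1: p0@(1,2) p1@(3,2) p2@(0,1) -> at (0,2): 0 [-], cum=0
Step 2: p0@(0,2) p1@(2,2) p2@(0,2) -> at (0,2): 2 [p0,p2], cum=2
Step 3: p0@ESC p1@(1,2) p2@ESC -> at (0,2): 0 [-], cum=2
Step 4: p0@ESC p1@(0,2) p2@ESC -> at (0,2): 1 [p1], cum=3
Step 5: p0@ESC p1@ESC p2@ESC -> at (0,2): 0 [-], cum=3
Total visits = 3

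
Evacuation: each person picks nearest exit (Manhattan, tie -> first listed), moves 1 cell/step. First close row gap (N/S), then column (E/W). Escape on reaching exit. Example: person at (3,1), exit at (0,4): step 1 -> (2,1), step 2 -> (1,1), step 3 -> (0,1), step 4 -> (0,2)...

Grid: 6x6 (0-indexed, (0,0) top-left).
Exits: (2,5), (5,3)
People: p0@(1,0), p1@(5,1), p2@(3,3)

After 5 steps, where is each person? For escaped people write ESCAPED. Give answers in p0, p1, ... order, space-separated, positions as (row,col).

Step 1: p0:(1,0)->(2,0) | p1:(5,1)->(5,2) | p2:(3,3)->(4,3)
Step 2: p0:(2,0)->(2,1) | p1:(5,2)->(5,3)->EXIT | p2:(4,3)->(5,3)->EXIT
Step 3: p0:(2,1)->(2,2) | p1:escaped | p2:escaped
Step 4: p0:(2,2)->(2,3) | p1:escaped | p2:escaped
Step 5: p0:(2,3)->(2,4) | p1:escaped | p2:escaped

(2,4) ESCAPED ESCAPED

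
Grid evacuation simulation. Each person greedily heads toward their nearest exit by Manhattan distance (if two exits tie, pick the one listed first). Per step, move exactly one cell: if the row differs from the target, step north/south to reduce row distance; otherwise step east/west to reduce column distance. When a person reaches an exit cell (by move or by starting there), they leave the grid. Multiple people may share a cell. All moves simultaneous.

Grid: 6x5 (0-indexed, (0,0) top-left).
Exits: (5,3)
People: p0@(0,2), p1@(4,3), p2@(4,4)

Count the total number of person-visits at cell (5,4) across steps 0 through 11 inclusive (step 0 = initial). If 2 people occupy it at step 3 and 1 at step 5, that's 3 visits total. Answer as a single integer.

Answer: 1

Derivation:
Step 0: p0@(0,2) p1@(4,3) p2@(4,4) -> at (5,4): 0 [-], cum=0
Step 1: p0@(1,2) p1@ESC p2@(5,4) -> at (5,4): 1 [p2], cum=1
Step 2: p0@(2,2) p1@ESC p2@ESC -> at (5,4): 0 [-], cum=1
Step 3: p0@(3,2) p1@ESC p2@ESC -> at (5,4): 0 [-], cum=1
Step 4: p0@(4,2) p1@ESC p2@ESC -> at (5,4): 0 [-], cum=1
Step 5: p0@(5,2) p1@ESC p2@ESC -> at (5,4): 0 [-], cum=1
Step 6: p0@ESC p1@ESC p2@ESC -> at (5,4): 0 [-], cum=1
Total visits = 1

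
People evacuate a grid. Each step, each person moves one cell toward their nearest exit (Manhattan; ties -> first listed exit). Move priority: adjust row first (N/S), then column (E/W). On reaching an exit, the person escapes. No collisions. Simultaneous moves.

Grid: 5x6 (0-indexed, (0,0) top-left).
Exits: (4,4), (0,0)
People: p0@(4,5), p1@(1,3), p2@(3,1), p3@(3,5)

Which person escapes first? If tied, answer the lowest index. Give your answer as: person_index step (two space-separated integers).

Step 1: p0:(4,5)->(4,4)->EXIT | p1:(1,3)->(2,3) | p2:(3,1)->(4,1) | p3:(3,5)->(4,5)
Step 2: p0:escaped | p1:(2,3)->(3,3) | p2:(4,1)->(4,2) | p3:(4,5)->(4,4)->EXIT
Step 3: p0:escaped | p1:(3,3)->(4,3) | p2:(4,2)->(4,3) | p3:escaped
Step 4: p0:escaped | p1:(4,3)->(4,4)->EXIT | p2:(4,3)->(4,4)->EXIT | p3:escaped
Exit steps: [1, 4, 4, 2]
First to escape: p0 at step 1

Answer: 0 1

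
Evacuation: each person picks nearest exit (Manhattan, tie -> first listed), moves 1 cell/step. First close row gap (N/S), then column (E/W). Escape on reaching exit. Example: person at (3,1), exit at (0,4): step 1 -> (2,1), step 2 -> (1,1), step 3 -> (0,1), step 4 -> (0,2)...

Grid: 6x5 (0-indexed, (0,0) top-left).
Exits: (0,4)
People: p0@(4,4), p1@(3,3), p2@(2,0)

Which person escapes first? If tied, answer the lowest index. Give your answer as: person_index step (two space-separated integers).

Answer: 0 4

Derivation:
Step 1: p0:(4,4)->(3,4) | p1:(3,3)->(2,3) | p2:(2,0)->(1,0)
Step 2: p0:(3,4)->(2,4) | p1:(2,3)->(1,3) | p2:(1,0)->(0,0)
Step 3: p0:(2,4)->(1,4) | p1:(1,3)->(0,3) | p2:(0,0)->(0,1)
Step 4: p0:(1,4)->(0,4)->EXIT | p1:(0,3)->(0,4)->EXIT | p2:(0,1)->(0,2)
Step 5: p0:escaped | p1:escaped | p2:(0,2)->(0,3)
Step 6: p0:escaped | p1:escaped | p2:(0,3)->(0,4)->EXIT
Exit steps: [4, 4, 6]
First to escape: p0 at step 4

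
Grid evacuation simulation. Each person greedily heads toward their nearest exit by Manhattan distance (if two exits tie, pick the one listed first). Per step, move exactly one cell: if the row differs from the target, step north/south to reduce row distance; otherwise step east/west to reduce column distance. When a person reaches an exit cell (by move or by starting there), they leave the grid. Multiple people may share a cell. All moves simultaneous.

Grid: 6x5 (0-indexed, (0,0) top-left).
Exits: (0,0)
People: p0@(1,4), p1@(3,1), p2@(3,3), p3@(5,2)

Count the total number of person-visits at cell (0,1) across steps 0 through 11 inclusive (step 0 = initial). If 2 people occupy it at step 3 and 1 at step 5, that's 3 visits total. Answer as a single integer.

Step 0: p0@(1,4) p1@(3,1) p2@(3,3) p3@(5,2) -> at (0,1): 0 [-], cum=0
Step 1: p0@(0,4) p1@(2,1) p2@(2,3) p3@(4,2) -> at (0,1): 0 [-], cum=0
Step 2: p0@(0,3) p1@(1,1) p2@(1,3) p3@(3,2) -> at (0,1): 0 [-], cum=0
Step 3: p0@(0,2) p1@(0,1) p2@(0,3) p3@(2,2) -> at (0,1): 1 [p1], cum=1
Step 4: p0@(0,1) p1@ESC p2@(0,2) p3@(1,2) -> at (0,1): 1 [p0], cum=2
Step 5: p0@ESC p1@ESC p2@(0,1) p3@(0,2) -> at (0,1): 1 [p2], cum=3
Step 6: p0@ESC p1@ESC p2@ESC p3@(0,1) -> at (0,1): 1 [p3], cum=4
Step 7: p0@ESC p1@ESC p2@ESC p3@ESC -> at (0,1): 0 [-], cum=4
Total visits = 4

Answer: 4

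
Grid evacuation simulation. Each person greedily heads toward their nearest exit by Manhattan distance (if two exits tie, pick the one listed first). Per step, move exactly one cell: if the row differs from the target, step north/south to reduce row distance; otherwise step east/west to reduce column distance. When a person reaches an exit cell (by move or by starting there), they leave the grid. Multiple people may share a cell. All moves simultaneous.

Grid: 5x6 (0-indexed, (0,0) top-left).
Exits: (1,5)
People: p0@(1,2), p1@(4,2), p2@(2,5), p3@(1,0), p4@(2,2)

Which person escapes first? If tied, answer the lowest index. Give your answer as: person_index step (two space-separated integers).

Step 1: p0:(1,2)->(1,3) | p1:(4,2)->(3,2) | p2:(2,5)->(1,5)->EXIT | p3:(1,0)->(1,1) | p4:(2,2)->(1,2)
Step 2: p0:(1,3)->(1,4) | p1:(3,2)->(2,2) | p2:escaped | p3:(1,1)->(1,2) | p4:(1,2)->(1,3)
Step 3: p0:(1,4)->(1,5)->EXIT | p1:(2,2)->(1,2) | p2:escaped | p3:(1,2)->(1,3) | p4:(1,3)->(1,4)
Step 4: p0:escaped | p1:(1,2)->(1,3) | p2:escaped | p3:(1,3)->(1,4) | p4:(1,4)->(1,5)->EXIT
Step 5: p0:escaped | p1:(1,3)->(1,4) | p2:escaped | p3:(1,4)->(1,5)->EXIT | p4:escaped
Step 6: p0:escaped | p1:(1,4)->(1,5)->EXIT | p2:escaped | p3:escaped | p4:escaped
Exit steps: [3, 6, 1, 5, 4]
First to escape: p2 at step 1

Answer: 2 1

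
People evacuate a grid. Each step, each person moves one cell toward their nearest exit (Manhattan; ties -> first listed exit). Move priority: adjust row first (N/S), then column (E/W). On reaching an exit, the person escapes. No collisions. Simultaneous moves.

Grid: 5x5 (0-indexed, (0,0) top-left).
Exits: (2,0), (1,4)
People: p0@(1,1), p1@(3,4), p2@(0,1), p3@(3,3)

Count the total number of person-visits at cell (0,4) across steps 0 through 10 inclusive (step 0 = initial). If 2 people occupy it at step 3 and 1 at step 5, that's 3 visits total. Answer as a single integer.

Answer: 0

Derivation:
Step 0: p0@(1,1) p1@(3,4) p2@(0,1) p3@(3,3) -> at (0,4): 0 [-], cum=0
Step 1: p0@(2,1) p1@(2,4) p2@(1,1) p3@(2,3) -> at (0,4): 0 [-], cum=0
Step 2: p0@ESC p1@ESC p2@(2,1) p3@(1,3) -> at (0,4): 0 [-], cum=0
Step 3: p0@ESC p1@ESC p2@ESC p3@ESC -> at (0,4): 0 [-], cum=0
Total visits = 0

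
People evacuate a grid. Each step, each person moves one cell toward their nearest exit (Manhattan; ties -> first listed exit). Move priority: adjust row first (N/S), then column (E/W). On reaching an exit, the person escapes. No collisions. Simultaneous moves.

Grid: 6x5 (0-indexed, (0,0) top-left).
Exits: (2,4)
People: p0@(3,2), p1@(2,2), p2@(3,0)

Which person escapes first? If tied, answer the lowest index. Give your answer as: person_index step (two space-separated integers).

Answer: 1 2

Derivation:
Step 1: p0:(3,2)->(2,2) | p1:(2,2)->(2,3) | p2:(3,0)->(2,0)
Step 2: p0:(2,2)->(2,3) | p1:(2,3)->(2,4)->EXIT | p2:(2,0)->(2,1)
Step 3: p0:(2,3)->(2,4)->EXIT | p1:escaped | p2:(2,1)->(2,2)
Step 4: p0:escaped | p1:escaped | p2:(2,2)->(2,3)
Step 5: p0:escaped | p1:escaped | p2:(2,3)->(2,4)->EXIT
Exit steps: [3, 2, 5]
First to escape: p1 at step 2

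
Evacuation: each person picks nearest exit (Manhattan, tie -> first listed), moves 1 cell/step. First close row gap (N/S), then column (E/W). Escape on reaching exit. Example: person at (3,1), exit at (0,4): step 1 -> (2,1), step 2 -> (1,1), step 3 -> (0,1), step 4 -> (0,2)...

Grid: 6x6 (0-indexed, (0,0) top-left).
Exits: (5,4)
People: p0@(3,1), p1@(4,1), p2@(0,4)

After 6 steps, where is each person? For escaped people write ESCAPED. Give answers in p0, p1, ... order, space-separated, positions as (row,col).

Step 1: p0:(3,1)->(4,1) | p1:(4,1)->(5,1) | p2:(0,4)->(1,4)
Step 2: p0:(4,1)->(5,1) | p1:(5,1)->(5,2) | p2:(1,4)->(2,4)
Step 3: p0:(5,1)->(5,2) | p1:(5,2)->(5,3) | p2:(2,4)->(3,4)
Step 4: p0:(5,2)->(5,3) | p1:(5,3)->(5,4)->EXIT | p2:(3,4)->(4,4)
Step 5: p0:(5,3)->(5,4)->EXIT | p1:escaped | p2:(4,4)->(5,4)->EXIT

ESCAPED ESCAPED ESCAPED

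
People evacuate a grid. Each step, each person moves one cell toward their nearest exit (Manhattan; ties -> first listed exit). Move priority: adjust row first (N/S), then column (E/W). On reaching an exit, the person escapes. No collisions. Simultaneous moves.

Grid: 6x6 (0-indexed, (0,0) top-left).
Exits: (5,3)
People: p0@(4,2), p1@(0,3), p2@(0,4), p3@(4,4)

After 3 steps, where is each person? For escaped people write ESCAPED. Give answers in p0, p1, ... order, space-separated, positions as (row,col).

Step 1: p0:(4,2)->(5,2) | p1:(0,3)->(1,3) | p2:(0,4)->(1,4) | p3:(4,4)->(5,4)
Step 2: p0:(5,2)->(5,3)->EXIT | p1:(1,3)->(2,3) | p2:(1,4)->(2,4) | p3:(5,4)->(5,3)->EXIT
Step 3: p0:escaped | p1:(2,3)->(3,3) | p2:(2,4)->(3,4) | p3:escaped

ESCAPED (3,3) (3,4) ESCAPED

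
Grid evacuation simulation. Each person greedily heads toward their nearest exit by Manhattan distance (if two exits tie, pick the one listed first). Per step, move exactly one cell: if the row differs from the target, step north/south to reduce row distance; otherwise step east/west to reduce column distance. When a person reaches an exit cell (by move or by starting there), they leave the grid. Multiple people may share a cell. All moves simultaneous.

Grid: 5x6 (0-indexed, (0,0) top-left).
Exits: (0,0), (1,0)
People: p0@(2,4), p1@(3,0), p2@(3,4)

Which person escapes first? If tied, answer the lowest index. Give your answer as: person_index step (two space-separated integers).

Answer: 1 2

Derivation:
Step 1: p0:(2,4)->(1,4) | p1:(3,0)->(2,0) | p2:(3,4)->(2,4)
Step 2: p0:(1,4)->(1,3) | p1:(2,0)->(1,0)->EXIT | p2:(2,4)->(1,4)
Step 3: p0:(1,3)->(1,2) | p1:escaped | p2:(1,4)->(1,3)
Step 4: p0:(1,2)->(1,1) | p1:escaped | p2:(1,3)->(1,2)
Step 5: p0:(1,1)->(1,0)->EXIT | p1:escaped | p2:(1,2)->(1,1)
Step 6: p0:escaped | p1:escaped | p2:(1,1)->(1,0)->EXIT
Exit steps: [5, 2, 6]
First to escape: p1 at step 2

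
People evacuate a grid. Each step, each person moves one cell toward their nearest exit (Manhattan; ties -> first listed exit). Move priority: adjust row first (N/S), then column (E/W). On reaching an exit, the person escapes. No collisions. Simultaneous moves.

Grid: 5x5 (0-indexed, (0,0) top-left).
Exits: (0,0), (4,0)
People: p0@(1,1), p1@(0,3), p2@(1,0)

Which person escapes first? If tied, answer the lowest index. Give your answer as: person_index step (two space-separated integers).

Step 1: p0:(1,1)->(0,1) | p1:(0,3)->(0,2) | p2:(1,0)->(0,0)->EXIT
Step 2: p0:(0,1)->(0,0)->EXIT | p1:(0,2)->(0,1) | p2:escaped
Step 3: p0:escaped | p1:(0,1)->(0,0)->EXIT | p2:escaped
Exit steps: [2, 3, 1]
First to escape: p2 at step 1

Answer: 2 1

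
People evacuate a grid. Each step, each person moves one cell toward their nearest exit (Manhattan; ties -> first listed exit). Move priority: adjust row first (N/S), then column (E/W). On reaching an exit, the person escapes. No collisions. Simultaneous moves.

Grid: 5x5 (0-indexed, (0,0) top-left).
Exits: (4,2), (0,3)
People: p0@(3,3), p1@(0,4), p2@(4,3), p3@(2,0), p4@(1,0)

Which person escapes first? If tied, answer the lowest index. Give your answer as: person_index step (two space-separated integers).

Answer: 1 1

Derivation:
Step 1: p0:(3,3)->(4,3) | p1:(0,4)->(0,3)->EXIT | p2:(4,3)->(4,2)->EXIT | p3:(2,0)->(3,0) | p4:(1,0)->(0,0)
Step 2: p0:(4,3)->(4,2)->EXIT | p1:escaped | p2:escaped | p3:(3,0)->(4,0) | p4:(0,0)->(0,1)
Step 3: p0:escaped | p1:escaped | p2:escaped | p3:(4,0)->(4,1) | p4:(0,1)->(0,2)
Step 4: p0:escaped | p1:escaped | p2:escaped | p3:(4,1)->(4,2)->EXIT | p4:(0,2)->(0,3)->EXIT
Exit steps: [2, 1, 1, 4, 4]
First to escape: p1 at step 1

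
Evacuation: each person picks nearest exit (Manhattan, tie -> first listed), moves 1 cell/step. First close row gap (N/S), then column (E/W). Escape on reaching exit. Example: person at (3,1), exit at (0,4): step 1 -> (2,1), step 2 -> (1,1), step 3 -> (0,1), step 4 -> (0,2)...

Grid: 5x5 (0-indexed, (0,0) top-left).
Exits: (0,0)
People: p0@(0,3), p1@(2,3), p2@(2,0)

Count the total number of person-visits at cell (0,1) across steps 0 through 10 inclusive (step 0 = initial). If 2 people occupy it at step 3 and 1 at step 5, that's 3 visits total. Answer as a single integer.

Step 0: p0@(0,3) p1@(2,3) p2@(2,0) -> at (0,1): 0 [-], cum=0
Step 1: p0@(0,2) p1@(1,3) p2@(1,0) -> at (0,1): 0 [-], cum=0
Step 2: p0@(0,1) p1@(0,3) p2@ESC -> at (0,1): 1 [p0], cum=1
Step 3: p0@ESC p1@(0,2) p2@ESC -> at (0,1): 0 [-], cum=1
Step 4: p0@ESC p1@(0,1) p2@ESC -> at (0,1): 1 [p1], cum=2
Step 5: p0@ESC p1@ESC p2@ESC -> at (0,1): 0 [-], cum=2
Total visits = 2

Answer: 2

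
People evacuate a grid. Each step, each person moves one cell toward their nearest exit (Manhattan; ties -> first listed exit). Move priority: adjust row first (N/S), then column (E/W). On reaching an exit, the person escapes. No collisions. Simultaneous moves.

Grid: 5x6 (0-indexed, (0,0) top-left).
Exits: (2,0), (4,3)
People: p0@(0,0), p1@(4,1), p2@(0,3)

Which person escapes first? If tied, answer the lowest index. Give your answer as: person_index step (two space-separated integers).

Answer: 0 2

Derivation:
Step 1: p0:(0,0)->(1,0) | p1:(4,1)->(4,2) | p2:(0,3)->(1,3)
Step 2: p0:(1,0)->(2,0)->EXIT | p1:(4,2)->(4,3)->EXIT | p2:(1,3)->(2,3)
Step 3: p0:escaped | p1:escaped | p2:(2,3)->(3,3)
Step 4: p0:escaped | p1:escaped | p2:(3,3)->(4,3)->EXIT
Exit steps: [2, 2, 4]
First to escape: p0 at step 2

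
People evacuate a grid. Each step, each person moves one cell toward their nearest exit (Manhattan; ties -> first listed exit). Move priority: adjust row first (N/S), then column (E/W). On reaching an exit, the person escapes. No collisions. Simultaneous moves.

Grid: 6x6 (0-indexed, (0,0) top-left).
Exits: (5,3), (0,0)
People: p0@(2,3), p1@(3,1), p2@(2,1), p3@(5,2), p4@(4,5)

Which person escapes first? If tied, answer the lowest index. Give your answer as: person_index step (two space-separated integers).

Answer: 3 1

Derivation:
Step 1: p0:(2,3)->(3,3) | p1:(3,1)->(4,1) | p2:(2,1)->(1,1) | p3:(5,2)->(5,3)->EXIT | p4:(4,5)->(5,5)
Step 2: p0:(3,3)->(4,3) | p1:(4,1)->(5,1) | p2:(1,1)->(0,1) | p3:escaped | p4:(5,5)->(5,4)
Step 3: p0:(4,3)->(5,3)->EXIT | p1:(5,1)->(5,2) | p2:(0,1)->(0,0)->EXIT | p3:escaped | p4:(5,4)->(5,3)->EXIT
Step 4: p0:escaped | p1:(5,2)->(5,3)->EXIT | p2:escaped | p3:escaped | p4:escaped
Exit steps: [3, 4, 3, 1, 3]
First to escape: p3 at step 1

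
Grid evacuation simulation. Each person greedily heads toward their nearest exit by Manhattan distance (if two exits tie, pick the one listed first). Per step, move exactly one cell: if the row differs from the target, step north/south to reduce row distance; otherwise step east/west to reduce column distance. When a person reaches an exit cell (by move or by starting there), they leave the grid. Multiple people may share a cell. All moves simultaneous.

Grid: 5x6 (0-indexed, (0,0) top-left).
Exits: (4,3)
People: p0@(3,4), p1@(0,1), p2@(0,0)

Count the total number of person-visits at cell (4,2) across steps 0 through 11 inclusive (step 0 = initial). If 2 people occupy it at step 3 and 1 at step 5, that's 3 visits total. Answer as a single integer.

Step 0: p0@(3,4) p1@(0,1) p2@(0,0) -> at (4,2): 0 [-], cum=0
Step 1: p0@(4,4) p1@(1,1) p2@(1,0) -> at (4,2): 0 [-], cum=0
Step 2: p0@ESC p1@(2,1) p2@(2,0) -> at (4,2): 0 [-], cum=0
Step 3: p0@ESC p1@(3,1) p2@(3,0) -> at (4,2): 0 [-], cum=0
Step 4: p0@ESC p1@(4,1) p2@(4,0) -> at (4,2): 0 [-], cum=0
Step 5: p0@ESC p1@(4,2) p2@(4,1) -> at (4,2): 1 [p1], cum=1
Step 6: p0@ESC p1@ESC p2@(4,2) -> at (4,2): 1 [p2], cum=2
Step 7: p0@ESC p1@ESC p2@ESC -> at (4,2): 0 [-], cum=2
Total visits = 2

Answer: 2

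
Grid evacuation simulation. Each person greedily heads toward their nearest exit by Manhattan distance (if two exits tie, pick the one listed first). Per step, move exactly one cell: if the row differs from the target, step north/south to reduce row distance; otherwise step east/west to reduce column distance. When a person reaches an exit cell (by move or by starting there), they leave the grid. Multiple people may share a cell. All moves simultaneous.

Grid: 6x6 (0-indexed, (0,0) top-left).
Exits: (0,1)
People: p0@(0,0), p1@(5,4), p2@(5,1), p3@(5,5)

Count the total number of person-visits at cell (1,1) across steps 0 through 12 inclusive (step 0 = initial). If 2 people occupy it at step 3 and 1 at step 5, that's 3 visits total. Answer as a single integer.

Step 0: p0@(0,0) p1@(5,4) p2@(5,1) p3@(5,5) -> at (1,1): 0 [-], cum=0
Step 1: p0@ESC p1@(4,4) p2@(4,1) p3@(4,5) -> at (1,1): 0 [-], cum=0
Step 2: p0@ESC p1@(3,4) p2@(3,1) p3@(3,5) -> at (1,1): 0 [-], cum=0
Step 3: p0@ESC p1@(2,4) p2@(2,1) p3@(2,5) -> at (1,1): 0 [-], cum=0
Step 4: p0@ESC p1@(1,4) p2@(1,1) p3@(1,5) -> at (1,1): 1 [p2], cum=1
Step 5: p0@ESC p1@(0,4) p2@ESC p3@(0,5) -> at (1,1): 0 [-], cum=1
Step 6: p0@ESC p1@(0,3) p2@ESC p3@(0,4) -> at (1,1): 0 [-], cum=1
Step 7: p0@ESC p1@(0,2) p2@ESC p3@(0,3) -> at (1,1): 0 [-], cum=1
Step 8: p0@ESC p1@ESC p2@ESC p3@(0,2) -> at (1,1): 0 [-], cum=1
Step 9: p0@ESC p1@ESC p2@ESC p3@ESC -> at (1,1): 0 [-], cum=1
Total visits = 1

Answer: 1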